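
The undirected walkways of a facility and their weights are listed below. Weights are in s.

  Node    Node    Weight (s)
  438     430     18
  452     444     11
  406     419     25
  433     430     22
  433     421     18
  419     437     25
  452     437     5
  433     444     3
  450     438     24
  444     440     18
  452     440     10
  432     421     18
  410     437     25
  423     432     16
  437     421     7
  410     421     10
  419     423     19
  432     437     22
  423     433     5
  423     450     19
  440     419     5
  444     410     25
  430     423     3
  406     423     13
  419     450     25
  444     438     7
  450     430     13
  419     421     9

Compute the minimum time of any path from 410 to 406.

44 s

Candidate routes:
410–421–419–406: 10+9+25 = 44
410–444–433–423–406: 25+3+5+13 = 46
The minimum is 44 s via 410–421–419–406.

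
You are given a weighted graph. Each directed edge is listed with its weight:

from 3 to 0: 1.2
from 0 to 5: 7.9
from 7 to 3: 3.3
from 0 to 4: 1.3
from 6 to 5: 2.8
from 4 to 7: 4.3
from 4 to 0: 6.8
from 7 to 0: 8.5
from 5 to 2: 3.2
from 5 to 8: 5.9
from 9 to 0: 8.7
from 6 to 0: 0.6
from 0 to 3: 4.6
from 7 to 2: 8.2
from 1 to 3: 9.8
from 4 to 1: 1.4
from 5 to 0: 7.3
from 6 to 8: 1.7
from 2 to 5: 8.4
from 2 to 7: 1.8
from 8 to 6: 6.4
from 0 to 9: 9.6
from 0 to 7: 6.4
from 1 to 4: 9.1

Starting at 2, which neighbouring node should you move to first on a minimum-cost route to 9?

Compare a few routes:
2 - 5 - 0 - 9: 8.4+7.3+9.6 = 25.3
2 - 7 - 3 - 0 - 9: 1.8+3.3+1.2+9.6 = 15.9
2 - 7 - 0 - 9: 1.8+8.5+9.6 = 19.9
The minimum is 15.9 via 2 - 7 - 3 - 0 - 9.
So from 2 the first move is to 7.

7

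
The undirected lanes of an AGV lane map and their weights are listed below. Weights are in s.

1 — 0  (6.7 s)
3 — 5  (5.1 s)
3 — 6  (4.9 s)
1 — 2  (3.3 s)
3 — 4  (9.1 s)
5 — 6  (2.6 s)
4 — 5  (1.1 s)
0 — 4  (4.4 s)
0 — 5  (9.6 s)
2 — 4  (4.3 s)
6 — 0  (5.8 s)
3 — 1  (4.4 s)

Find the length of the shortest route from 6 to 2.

8 s

Running Dijkstra from 6:
6: 0
5: 2.6  (via 6)
4: 3.7  (via 5)
3: 4.9  (via 6)
0: 5.8  (via 6)
2: 8  (via 4)
Shortest route: 6–5–4–2 = 8 s.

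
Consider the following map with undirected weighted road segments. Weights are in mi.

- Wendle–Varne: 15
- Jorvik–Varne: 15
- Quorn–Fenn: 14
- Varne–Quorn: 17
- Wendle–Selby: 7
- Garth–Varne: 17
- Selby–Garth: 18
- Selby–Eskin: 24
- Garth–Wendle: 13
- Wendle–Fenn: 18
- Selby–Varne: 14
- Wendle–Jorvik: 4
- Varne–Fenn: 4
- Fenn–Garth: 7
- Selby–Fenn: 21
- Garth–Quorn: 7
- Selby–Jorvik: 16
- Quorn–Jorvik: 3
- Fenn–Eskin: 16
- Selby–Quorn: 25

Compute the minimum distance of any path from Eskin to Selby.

Settle nodes by increasing distance from Eskin:
Eskin: 0
Fenn: 16  (via Eskin)
Varne: 20  (via Fenn)
Garth: 23  (via Fenn)
Selby: 24  (via Eskin)
Shortest route: Eskin → Selby = 24 mi.

24 mi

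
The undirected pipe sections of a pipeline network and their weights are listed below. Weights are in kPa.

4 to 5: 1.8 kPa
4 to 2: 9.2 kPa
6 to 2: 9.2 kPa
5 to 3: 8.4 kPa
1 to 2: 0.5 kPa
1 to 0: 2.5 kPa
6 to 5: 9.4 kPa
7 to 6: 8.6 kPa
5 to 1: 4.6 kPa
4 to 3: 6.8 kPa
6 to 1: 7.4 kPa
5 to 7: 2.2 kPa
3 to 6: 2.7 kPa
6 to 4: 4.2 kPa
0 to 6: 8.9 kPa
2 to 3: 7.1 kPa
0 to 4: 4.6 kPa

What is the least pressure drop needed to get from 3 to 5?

8.4 kPa

Running Dijkstra from 3:
3: 0
6: 2.7  (via 3)
4: 6.8  (via 3)
2: 7.1  (via 3)
1: 7.6  (via 2)
5: 8.4  (via 3)
Shortest route: 3–5 = 8.4 kPa.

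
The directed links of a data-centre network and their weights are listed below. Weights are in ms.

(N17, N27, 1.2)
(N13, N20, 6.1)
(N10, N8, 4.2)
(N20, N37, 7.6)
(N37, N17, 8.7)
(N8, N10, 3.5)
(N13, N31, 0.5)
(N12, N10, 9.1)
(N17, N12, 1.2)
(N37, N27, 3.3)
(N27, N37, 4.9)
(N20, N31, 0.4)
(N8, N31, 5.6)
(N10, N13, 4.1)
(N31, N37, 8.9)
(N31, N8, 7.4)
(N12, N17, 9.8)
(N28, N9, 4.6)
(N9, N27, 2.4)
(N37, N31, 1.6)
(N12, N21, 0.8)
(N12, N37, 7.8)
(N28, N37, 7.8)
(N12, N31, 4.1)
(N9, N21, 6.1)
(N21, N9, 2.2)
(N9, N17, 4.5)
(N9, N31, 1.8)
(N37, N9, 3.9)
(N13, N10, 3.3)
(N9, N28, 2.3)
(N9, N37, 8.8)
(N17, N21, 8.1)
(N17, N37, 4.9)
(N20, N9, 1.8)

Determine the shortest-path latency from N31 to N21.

Enumerating some paths:
N31–N37–N9–N21: 8.9+3.9+6.1 = 18.9
N31–N37–N9–N17–N12–N21: 8.9+3.9+4.5+1.2+0.8 = 19.3
Cheapest is N31–N37–N9–N21 at 18.9 ms.

18.9 ms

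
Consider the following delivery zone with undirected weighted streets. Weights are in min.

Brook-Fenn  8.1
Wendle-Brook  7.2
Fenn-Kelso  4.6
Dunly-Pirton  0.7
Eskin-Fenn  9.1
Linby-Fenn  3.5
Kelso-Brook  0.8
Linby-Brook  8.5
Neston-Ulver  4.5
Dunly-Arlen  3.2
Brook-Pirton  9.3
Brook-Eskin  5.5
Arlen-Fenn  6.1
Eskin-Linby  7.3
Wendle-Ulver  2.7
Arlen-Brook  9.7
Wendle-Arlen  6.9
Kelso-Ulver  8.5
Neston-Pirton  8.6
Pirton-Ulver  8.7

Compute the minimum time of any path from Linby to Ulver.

16.6 min

Candidate routes:
Linby → Brook → Kelso → Ulver: 8.5+0.8+8.5 = 17.8
Linby → Fenn → Kelso → Ulver: 3.5+4.6+8.5 = 16.6
The minimum is 16.6 min via Linby → Fenn → Kelso → Ulver.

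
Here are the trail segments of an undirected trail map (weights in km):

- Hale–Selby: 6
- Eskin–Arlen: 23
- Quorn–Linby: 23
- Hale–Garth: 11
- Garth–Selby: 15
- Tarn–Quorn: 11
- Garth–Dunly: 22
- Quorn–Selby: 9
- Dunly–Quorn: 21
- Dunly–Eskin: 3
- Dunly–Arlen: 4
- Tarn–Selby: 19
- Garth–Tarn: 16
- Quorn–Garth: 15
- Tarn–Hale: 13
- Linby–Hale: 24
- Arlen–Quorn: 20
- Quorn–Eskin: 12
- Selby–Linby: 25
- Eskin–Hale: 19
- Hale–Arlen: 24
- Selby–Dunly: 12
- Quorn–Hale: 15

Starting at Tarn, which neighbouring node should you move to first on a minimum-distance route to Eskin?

Quorn

Enumerating some paths:
Tarn–Selby–Dunly–Eskin: 19+12+3 = 34
Tarn–Hale–Eskin: 13+19 = 32
Tarn–Quorn–Eskin: 11+12 = 23
Cheapest is Tarn–Quorn–Eskin at 23 km.
So from Tarn the first move is to Quorn.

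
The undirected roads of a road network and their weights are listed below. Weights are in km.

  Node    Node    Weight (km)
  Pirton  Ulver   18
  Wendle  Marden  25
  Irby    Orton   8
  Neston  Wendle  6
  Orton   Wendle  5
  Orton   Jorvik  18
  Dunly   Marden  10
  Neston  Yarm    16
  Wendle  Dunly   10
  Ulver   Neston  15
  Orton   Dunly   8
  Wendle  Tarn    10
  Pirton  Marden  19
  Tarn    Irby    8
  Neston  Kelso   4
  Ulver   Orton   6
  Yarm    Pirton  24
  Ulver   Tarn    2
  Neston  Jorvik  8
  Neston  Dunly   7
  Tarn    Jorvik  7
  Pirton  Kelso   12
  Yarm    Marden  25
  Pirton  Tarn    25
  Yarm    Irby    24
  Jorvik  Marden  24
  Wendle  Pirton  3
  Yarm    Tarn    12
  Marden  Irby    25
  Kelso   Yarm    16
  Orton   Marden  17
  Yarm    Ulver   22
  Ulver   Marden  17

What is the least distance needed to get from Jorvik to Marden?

Candidate routes:
Jorvik - Tarn - Ulver - Orton - Marden: 7+2+6+17 = 32
Jorvik - Neston - Dunly - Marden: 8+7+10 = 25
Jorvik - Tarn - Ulver - Marden: 7+2+17 = 26
Jorvik - Marden: 24 = 24
Cheapest is Jorvik - Marden at 24 km.

24 km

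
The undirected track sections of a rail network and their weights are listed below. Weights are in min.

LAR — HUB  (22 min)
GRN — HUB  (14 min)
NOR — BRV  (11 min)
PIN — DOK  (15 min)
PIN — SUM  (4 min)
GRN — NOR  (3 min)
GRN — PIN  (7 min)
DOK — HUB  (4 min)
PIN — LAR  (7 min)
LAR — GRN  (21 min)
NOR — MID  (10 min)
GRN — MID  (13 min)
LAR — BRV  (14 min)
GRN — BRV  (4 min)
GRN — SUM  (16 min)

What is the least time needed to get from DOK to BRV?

Shortest distances from DOK:
DOK: 0
HUB: 4  (via DOK)
PIN: 15  (via DOK)
GRN: 18  (via HUB)
SUM: 19  (via PIN)
NOR: 21  (via GRN)
LAR: 22  (via PIN)
BRV: 22  (via GRN)
Shortest route: DOK–HUB–GRN–BRV = 22 min.

22 min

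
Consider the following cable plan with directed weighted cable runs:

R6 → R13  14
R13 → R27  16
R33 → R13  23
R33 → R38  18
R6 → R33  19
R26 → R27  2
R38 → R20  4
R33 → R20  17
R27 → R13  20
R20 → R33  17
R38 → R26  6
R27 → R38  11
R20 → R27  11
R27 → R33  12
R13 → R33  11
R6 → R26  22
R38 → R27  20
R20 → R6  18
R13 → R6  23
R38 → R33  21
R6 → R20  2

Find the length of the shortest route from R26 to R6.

Running Dijkstra from R26:
R26: 0
R27: 2  (via R26)
R38: 13  (via R27)
R33: 14  (via R27)
R20: 17  (via R38)
R13: 22  (via R27)
R6: 35  (via R20)
Shortest route: R26 → R27 → R38 → R20 → R6 = 35.

35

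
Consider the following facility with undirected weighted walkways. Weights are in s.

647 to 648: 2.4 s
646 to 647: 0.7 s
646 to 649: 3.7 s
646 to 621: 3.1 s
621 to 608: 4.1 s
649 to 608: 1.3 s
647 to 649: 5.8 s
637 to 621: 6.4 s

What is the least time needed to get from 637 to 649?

11.8 s

Settle nodes by increasing distance from 637:
637: 0
621: 6.4  (via 637)
646: 9.5  (via 621)
647: 10.2  (via 646)
608: 10.5  (via 621)
649: 11.8  (via 608)
Shortest route: 637–621–608–649 = 11.8 s.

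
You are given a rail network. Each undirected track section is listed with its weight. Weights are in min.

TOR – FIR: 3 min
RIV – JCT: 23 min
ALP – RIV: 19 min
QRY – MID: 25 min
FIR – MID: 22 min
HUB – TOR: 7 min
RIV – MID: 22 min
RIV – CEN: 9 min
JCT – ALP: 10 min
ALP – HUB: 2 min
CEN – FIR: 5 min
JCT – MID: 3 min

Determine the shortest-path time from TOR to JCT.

19 min

Candidate routes:
TOR–HUB–ALP–JCT: 7+2+10 = 19
TOR–FIR–MID–JCT: 3+22+3 = 28
Cheapest is TOR–HUB–ALP–JCT at 19 min.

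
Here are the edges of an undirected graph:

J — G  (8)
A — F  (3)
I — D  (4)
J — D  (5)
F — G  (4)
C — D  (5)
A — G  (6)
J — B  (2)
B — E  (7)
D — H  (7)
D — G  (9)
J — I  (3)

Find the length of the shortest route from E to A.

Running Dijkstra from E:
E: 0
B: 7  (via E)
J: 9  (via B)
I: 12  (via J)
D: 14  (via J)
G: 17  (via J)
C: 19  (via D)
F: 21  (via G)
H: 21  (via D)
A: 23  (via G)
Shortest route: E → B → J → G → A = 23.

23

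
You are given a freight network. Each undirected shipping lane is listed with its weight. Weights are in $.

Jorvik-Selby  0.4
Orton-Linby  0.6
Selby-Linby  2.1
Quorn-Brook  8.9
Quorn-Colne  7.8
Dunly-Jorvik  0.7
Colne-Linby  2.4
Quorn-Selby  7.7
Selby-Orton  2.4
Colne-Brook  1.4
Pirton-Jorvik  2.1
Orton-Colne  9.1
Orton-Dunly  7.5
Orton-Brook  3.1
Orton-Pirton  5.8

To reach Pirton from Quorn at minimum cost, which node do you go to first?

Compare a few routes:
Quorn–Colne–Linby–Orton–Selby–Jorvik–Pirton: 7.8+2.4+0.6+2.4+0.4+2.1 = 15.7
Quorn–Selby–Orton–Pirton: 7.7+2.4+5.8 = 15.9
Quorn–Colne–Linby–Selby–Jorvik–Pirton: 7.8+2.4+2.1+0.4+2.1 = 14.8
Quorn–Selby–Jorvik–Pirton: 7.7+0.4+2.1 = 10.2
Cheapest is Quorn–Selby–Jorvik–Pirton at $10.2.
So from Quorn the first move is to Selby.

Selby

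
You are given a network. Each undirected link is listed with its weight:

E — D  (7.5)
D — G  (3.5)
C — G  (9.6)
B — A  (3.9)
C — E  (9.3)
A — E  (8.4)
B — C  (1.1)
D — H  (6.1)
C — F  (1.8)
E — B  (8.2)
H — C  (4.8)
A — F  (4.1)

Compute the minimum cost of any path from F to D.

12.7

Compare a few routes:
F → C → G → D: 1.8+9.6+3.5 = 14.9
F → C → H → D: 1.8+4.8+6.1 = 12.7
The minimum is 12.7 via F → C → H → D.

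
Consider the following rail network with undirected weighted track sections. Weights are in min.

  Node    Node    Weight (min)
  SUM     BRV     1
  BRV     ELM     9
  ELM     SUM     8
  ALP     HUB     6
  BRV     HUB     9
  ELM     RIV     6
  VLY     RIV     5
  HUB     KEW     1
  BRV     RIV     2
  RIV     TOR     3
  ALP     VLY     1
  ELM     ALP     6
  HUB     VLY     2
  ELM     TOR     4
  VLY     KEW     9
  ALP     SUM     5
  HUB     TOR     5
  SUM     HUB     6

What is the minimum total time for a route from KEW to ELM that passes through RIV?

14 min

Shortest KEW→RIV: KEW–HUB–VLY–RIV = 8
Best RIV to ELM: RIV–ELM costing 6
Total via RIV: 8 + 6 = 14 min.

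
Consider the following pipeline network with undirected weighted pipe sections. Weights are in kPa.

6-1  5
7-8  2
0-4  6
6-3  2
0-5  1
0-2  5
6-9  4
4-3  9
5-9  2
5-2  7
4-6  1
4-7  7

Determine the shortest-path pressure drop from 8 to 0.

15 kPa

Settle nodes by increasing distance from 8:
8: 0
7: 2  (via 8)
4: 9  (via 7)
6: 10  (via 4)
3: 12  (via 6)
9: 14  (via 6)
0: 15  (via 4)
Shortest route: 8–7–4–0 = 15 kPa.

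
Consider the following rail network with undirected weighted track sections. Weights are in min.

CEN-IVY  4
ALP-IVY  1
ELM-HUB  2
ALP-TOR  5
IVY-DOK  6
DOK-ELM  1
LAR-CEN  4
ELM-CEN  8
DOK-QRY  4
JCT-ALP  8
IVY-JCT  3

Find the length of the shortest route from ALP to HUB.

10 min

Settle nodes by increasing distance from ALP:
ALP: 0
IVY: 1  (via ALP)
JCT: 4  (via IVY)
CEN: 5  (via IVY)
TOR: 5  (via ALP)
DOK: 7  (via IVY)
ELM: 8  (via DOK)
LAR: 9  (via CEN)
HUB: 10  (via ELM)
Shortest route: ALP → IVY → DOK → ELM → HUB = 10 min.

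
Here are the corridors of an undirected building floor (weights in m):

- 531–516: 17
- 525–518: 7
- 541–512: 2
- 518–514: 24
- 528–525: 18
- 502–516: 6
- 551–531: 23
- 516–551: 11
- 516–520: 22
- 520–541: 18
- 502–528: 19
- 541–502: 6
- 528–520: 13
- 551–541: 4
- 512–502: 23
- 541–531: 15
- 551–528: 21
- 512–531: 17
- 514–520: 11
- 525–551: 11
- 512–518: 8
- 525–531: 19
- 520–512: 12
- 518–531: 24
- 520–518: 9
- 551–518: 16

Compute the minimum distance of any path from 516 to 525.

22 m

Enumerating some paths:
516 → 502 → 541 → 512 → 518 → 525: 6+6+2+8+7 = 29
516 → 551 → 525: 11+11 = 22
516 → 502 → 541 → 551 → 525: 6+6+4+11 = 27
The minimum is 22 m via 516 → 551 → 525.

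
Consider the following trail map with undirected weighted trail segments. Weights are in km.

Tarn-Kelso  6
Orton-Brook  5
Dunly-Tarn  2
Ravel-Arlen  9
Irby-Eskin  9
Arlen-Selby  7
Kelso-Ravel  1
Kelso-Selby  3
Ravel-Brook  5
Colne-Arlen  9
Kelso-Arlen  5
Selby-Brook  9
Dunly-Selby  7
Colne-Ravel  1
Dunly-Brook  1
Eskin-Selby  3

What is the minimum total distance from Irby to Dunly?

19 km

Candidate routes:
Irby → Eskin → Selby → Kelso → Ravel → Brook → Dunly: 9+3+3+1+5+1 = 22
Irby → Eskin → Selby → Brook → Dunly: 9+3+9+1 = 22
Irby → Eskin → Selby → Kelso → Tarn → Dunly: 9+3+3+6+2 = 23
Irby → Eskin → Selby → Dunly: 9+3+7 = 19
The minimum is 19 km via Irby → Eskin → Selby → Dunly.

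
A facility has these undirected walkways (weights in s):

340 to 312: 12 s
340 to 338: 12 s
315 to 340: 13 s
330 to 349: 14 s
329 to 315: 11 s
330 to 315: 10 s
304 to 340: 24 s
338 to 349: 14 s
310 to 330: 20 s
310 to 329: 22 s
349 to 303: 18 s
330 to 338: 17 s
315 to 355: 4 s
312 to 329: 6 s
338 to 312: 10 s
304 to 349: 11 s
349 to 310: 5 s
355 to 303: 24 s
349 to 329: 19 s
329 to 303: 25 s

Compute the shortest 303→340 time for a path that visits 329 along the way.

Shortest 303→329: 303 → 329 = 25
Best 329 to 340: 329 → 312 → 340 costing 18
Total via 329: 25 + 18 = 43 s.

43 s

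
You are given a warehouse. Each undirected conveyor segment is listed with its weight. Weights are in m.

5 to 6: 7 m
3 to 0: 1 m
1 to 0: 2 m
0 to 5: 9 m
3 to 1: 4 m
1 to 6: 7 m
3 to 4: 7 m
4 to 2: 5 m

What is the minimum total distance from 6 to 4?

17 m

Enumerating some paths:
6 → 1 → 0 → 3 → 4: 7+2+1+7 = 17
6 → 1 → 3 → 4: 7+4+7 = 18
Cheapest is 6 → 1 → 0 → 3 → 4 at 17 m.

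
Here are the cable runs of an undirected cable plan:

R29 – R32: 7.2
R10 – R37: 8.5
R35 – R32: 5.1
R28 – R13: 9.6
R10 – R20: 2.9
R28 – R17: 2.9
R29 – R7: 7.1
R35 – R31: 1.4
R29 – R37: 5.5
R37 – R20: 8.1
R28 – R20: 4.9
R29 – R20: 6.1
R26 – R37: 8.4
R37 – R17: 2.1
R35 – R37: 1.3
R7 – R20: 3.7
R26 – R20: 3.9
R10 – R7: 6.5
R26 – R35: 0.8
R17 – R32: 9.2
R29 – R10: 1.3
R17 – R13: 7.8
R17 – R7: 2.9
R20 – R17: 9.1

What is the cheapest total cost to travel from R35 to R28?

Enumerating some paths:
R35–R26–R20–R28: 0.8+3.9+4.9 = 9.6
R35–R37–R17–R28: 1.3+2.1+2.9 = 6.3
Cheapest is R35–R37–R17–R28 at 6.3.

6.3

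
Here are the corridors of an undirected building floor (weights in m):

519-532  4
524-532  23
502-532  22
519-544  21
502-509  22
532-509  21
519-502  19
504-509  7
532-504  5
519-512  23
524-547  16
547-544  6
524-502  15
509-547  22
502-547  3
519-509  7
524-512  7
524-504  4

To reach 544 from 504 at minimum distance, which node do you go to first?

Candidate routes:
504–524–502–547–544: 4+15+3+6 = 28
504–532–519–544: 5+4+21 = 30
504–524–547–544: 4+16+6 = 26
Cheapest is 504–524–547–544 at 26 m.
So from 504 the first move is to 524.

524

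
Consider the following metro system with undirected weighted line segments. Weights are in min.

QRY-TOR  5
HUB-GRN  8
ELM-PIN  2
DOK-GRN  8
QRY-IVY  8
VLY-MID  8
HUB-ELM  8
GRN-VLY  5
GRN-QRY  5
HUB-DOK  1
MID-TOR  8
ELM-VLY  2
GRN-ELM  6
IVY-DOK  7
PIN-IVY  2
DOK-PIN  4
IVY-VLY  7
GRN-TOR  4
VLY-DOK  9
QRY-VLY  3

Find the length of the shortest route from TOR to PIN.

12 min

Settle nodes by increasing distance from TOR:
TOR: 0
GRN: 4  (via TOR)
QRY: 5  (via TOR)
MID: 8  (via TOR)
VLY: 8  (via QRY)
ELM: 10  (via GRN)
DOK: 12  (via GRN)
HUB: 12  (via GRN)
PIN: 12  (via ELM)
Shortest route: TOR → GRN → ELM → PIN = 12 min.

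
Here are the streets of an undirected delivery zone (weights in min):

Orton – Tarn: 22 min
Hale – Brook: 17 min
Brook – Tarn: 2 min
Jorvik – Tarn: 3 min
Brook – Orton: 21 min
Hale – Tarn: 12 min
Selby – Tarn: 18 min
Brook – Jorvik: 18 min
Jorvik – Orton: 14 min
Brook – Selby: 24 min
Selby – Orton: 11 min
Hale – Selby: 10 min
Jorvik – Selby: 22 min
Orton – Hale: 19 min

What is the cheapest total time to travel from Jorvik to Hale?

Settle nodes by increasing distance from Jorvik:
Jorvik: 0
Tarn: 3  (via Jorvik)
Brook: 5  (via Tarn)
Orton: 14  (via Jorvik)
Hale: 15  (via Tarn)
Shortest route: Jorvik → Tarn → Hale = 15 min.

15 min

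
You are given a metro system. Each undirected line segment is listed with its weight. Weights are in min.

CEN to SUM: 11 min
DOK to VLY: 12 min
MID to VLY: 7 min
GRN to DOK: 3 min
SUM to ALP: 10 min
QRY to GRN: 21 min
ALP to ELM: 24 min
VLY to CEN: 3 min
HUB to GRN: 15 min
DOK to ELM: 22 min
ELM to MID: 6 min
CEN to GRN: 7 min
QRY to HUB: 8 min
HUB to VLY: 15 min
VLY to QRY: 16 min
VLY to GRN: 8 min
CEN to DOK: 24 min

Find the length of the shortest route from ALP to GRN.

28 min

Candidate routes:
ALP–SUM–CEN–VLY–GRN: 10+11+3+8 = 32
ALP–SUM–CEN–GRN: 10+11+7 = 28
ALP–ELM–MID–VLY–GRN: 24+6+7+8 = 45
ALP–SUM–CEN–VLY–DOK–GRN: 10+11+3+12+3 = 39
The minimum is 28 min via ALP–SUM–CEN–GRN.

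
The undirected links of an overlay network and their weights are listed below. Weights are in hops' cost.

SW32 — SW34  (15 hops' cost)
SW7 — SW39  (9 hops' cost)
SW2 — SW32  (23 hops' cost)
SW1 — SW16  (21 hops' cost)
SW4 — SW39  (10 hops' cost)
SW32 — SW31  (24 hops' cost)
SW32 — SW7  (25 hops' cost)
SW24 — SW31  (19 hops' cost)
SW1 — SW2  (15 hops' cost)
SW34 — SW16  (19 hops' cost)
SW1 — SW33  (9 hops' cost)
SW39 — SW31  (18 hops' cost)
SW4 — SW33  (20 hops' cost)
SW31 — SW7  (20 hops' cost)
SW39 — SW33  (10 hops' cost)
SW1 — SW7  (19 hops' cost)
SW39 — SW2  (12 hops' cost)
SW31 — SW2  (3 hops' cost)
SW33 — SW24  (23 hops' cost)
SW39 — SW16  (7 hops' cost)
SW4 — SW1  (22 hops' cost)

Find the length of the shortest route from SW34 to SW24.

Enumerating some paths:
SW34 - SW32 - SW31 - SW24: 15+24+19 = 58
SW34 - SW16 - SW39 - SW2 - SW31 - SW24: 19+7+12+3+19 = 60
SW34 - SW16 - SW39 - SW33 - SW24: 19+7+10+23 = 59
Cheapest is SW34 - SW32 - SW31 - SW24 at 58 hops' cost.

58 hops' cost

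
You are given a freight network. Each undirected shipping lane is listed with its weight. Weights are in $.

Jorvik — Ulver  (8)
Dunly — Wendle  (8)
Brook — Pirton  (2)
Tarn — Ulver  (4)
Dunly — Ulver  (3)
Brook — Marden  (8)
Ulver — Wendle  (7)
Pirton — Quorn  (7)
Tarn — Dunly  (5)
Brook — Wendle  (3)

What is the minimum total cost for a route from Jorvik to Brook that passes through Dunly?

Shortest Jorvik→Dunly: Jorvik–Ulver–Dunly = 11
Best Dunly to Brook: Dunly–Wendle–Brook costing 11
Total via Dunly: 11 + 11 = $22.

$22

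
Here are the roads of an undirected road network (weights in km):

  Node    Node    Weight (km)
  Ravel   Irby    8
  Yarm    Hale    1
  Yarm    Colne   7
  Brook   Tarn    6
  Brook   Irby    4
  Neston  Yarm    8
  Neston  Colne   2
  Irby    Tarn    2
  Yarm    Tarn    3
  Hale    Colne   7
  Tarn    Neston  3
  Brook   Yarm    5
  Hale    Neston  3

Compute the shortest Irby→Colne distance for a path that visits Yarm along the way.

11 km

Best Irby to Yarm: Irby → Tarn → Yarm costing 5
Best Yarm to Colne: Yarm → Hale → Neston → Colne costing 6
Total via Yarm: 5 + 6 = 11 km.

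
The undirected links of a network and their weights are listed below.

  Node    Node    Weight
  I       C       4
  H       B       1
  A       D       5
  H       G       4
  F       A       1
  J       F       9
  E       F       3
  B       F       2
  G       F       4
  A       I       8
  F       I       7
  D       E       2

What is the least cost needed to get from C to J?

20

Settle nodes by increasing distance from C:
C: 0
I: 4  (via C)
F: 11  (via I)
A: 12  (via I)
B: 13  (via F)
E: 14  (via F)
H: 14  (via B)
G: 15  (via F)
D: 16  (via E)
J: 20  (via F)
Shortest route: C–I–F–J = 20.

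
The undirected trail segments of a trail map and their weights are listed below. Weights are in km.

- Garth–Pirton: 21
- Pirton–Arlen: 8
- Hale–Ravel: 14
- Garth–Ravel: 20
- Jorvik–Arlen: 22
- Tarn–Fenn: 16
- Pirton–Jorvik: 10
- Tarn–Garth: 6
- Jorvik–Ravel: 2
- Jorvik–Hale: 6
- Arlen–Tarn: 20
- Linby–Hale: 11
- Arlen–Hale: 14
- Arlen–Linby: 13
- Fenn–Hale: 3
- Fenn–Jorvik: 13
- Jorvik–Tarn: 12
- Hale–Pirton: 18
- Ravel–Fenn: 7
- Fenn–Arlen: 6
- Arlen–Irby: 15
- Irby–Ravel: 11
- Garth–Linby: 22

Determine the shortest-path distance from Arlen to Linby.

13 km

Compare a few routes:
Arlen → Fenn → Hale → Linby: 6+3+11 = 20
Arlen → Linby: 13 = 13
Cheapest is Arlen → Linby at 13 km.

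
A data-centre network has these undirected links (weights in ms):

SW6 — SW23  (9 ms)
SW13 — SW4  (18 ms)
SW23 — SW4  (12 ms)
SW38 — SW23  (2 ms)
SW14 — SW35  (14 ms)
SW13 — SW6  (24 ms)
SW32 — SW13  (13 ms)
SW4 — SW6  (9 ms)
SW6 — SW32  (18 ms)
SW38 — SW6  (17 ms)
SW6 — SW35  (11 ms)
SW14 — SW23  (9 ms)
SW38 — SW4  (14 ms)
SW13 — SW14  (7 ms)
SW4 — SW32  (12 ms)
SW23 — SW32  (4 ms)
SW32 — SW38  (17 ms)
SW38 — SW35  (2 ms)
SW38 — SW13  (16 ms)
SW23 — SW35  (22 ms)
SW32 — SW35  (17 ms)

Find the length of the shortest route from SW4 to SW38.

Candidate routes:
SW4 → SW38: 14 = 14
SW4 → SW6 → SW23 → SW38: 9+9+2 = 20
SW4 → SW32 → SW23 → SW38: 12+4+2 = 18
Cheapest is SW4 → SW38 at 14 ms.

14 ms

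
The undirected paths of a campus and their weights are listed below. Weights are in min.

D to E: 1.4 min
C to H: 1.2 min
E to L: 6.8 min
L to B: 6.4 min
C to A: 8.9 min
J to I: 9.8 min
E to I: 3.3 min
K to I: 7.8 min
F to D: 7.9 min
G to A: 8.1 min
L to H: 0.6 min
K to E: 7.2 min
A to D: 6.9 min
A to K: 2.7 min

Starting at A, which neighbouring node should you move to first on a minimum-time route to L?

Candidate routes:
A - C - H - L: 8.9+1.2+0.6 = 10.7
A - D - E - L: 6.9+1.4+6.8 = 15.1
The minimum is 10.7 min via A - C - H - L.
So from A the first move is to C.

C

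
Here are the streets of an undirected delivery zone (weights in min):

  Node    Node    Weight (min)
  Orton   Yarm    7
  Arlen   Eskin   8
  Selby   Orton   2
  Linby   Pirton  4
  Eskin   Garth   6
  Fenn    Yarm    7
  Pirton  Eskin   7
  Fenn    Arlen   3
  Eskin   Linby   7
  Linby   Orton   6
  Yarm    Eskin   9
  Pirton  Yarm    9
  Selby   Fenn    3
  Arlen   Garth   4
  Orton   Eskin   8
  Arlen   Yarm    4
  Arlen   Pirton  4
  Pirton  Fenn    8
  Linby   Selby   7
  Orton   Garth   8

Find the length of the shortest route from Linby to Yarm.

12 min

Shortest distances from Linby:
Linby: 0
Pirton: 4  (via Linby)
Orton: 6  (via Linby)
Eskin: 7  (via Linby)
Selby: 7  (via Linby)
Arlen: 8  (via Pirton)
Fenn: 10  (via Selby)
Yarm: 12  (via Arlen)
Shortest route: Linby → Pirton → Arlen → Yarm = 12 min.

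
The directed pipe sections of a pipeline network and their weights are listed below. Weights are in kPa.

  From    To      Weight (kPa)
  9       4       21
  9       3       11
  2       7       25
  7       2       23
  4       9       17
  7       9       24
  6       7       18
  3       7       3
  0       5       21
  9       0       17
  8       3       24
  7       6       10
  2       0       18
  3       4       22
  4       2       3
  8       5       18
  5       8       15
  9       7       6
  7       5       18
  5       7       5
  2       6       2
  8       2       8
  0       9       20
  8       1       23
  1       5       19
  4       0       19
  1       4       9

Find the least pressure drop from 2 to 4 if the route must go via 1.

85 kPa

Shortest 2→1: 2 → 6 → 7 → 5 → 8 → 1 = 76
Best 1 to 4: 1 → 4 costing 9
Total via 1: 76 + 9 = 85 kPa.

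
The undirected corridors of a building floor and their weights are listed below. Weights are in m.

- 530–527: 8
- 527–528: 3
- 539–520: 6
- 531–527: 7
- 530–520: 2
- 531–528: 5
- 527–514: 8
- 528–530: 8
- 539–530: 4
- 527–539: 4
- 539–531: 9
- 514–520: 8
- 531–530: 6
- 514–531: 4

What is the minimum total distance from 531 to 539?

9 m

Shortest distances from 531:
531: 0
514: 4  (via 531)
528: 5  (via 531)
530: 6  (via 531)
527: 7  (via 531)
520: 8  (via 530)
539: 9  (via 531)
Shortest route: 531–539 = 9 m.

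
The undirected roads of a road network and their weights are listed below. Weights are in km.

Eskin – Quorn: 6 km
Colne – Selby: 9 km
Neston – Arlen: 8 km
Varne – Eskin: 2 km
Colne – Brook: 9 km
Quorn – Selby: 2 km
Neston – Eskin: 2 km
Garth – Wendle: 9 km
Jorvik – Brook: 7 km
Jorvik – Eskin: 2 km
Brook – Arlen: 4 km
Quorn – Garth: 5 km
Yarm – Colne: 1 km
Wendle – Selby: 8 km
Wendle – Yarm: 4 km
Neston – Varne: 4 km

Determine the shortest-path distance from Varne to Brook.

11 km

Candidate routes:
Varne–Eskin–Jorvik–Brook: 2+2+7 = 11
Varne–Neston–Eskin–Jorvik–Brook: 4+2+2+7 = 15
Varne–Neston–Arlen–Brook: 4+8+4 = 16
Cheapest is Varne–Eskin–Jorvik–Brook at 11 km.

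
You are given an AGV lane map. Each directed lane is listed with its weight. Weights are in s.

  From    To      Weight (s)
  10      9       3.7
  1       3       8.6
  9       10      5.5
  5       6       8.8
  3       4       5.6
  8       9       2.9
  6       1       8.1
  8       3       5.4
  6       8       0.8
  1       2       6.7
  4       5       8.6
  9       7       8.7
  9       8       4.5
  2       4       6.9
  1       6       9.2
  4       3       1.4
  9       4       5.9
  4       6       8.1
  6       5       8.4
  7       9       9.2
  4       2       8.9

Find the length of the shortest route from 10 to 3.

Shortest distances from 10:
10: 0
9: 3.7  (via 10)
8: 8.2  (via 9)
4: 9.6  (via 9)
3: 11  (via 4)
Shortest route: 10 → 9 → 4 → 3 = 11 s.

11 s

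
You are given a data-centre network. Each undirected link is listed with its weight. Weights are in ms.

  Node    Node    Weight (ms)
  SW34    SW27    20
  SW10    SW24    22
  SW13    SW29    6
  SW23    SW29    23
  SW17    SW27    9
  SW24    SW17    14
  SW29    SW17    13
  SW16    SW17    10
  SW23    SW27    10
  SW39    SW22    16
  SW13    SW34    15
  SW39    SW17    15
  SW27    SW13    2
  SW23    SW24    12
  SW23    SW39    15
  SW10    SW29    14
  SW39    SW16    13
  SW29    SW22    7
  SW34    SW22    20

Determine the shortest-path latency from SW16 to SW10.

37 ms

Enumerating some paths:
SW16 - SW17 - SW27 - SW13 - SW29 - SW10: 10+9+2+6+14 = 41
SW16 - SW17 - SW29 - SW10: 10+13+14 = 37
SW16 - SW17 - SW24 - SW10: 10+14+22 = 46
The minimum is 37 ms via SW16 - SW17 - SW29 - SW10.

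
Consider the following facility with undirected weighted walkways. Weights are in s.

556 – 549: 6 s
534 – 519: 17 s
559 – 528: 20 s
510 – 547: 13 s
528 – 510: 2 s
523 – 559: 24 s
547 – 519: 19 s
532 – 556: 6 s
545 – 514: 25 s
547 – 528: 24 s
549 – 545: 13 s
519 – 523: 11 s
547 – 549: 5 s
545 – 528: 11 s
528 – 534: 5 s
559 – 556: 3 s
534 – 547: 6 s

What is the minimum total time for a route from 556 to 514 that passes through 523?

Shortest 556→523: 556 → 559 → 523 = 27
Best 523 to 514: 523 → 519 → 534 → 528 → 545 → 514 costing 69
Total via 523: 27 + 69 = 96 s.

96 s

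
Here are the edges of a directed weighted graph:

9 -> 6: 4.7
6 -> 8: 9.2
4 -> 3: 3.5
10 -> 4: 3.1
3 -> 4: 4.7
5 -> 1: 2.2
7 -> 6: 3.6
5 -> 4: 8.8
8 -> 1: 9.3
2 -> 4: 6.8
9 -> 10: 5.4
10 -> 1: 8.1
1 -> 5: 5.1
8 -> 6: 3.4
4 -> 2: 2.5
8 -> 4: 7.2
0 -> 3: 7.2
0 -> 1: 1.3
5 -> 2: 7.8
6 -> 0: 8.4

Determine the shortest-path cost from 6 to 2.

Shortest distances from 6:
6: 0
0: 8.4  (via 6)
8: 9.2  (via 6)
1: 9.7  (via 0)
5: 14.8  (via 1)
3: 15.6  (via 0)
4: 16.4  (via 8)
2: 18.9  (via 4)
Shortest route: 6 → 8 → 4 → 2 = 18.9.

18.9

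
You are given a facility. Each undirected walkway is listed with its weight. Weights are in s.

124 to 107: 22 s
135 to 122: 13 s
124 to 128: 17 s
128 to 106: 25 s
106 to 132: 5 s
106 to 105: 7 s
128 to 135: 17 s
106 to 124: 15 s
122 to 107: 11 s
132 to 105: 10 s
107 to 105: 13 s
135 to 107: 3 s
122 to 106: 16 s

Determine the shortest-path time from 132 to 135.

26 s

Enumerating some paths:
132–105–107–135: 10+13+3 = 26
132–106–105–107–135: 5+7+13+3 = 28
Cheapest is 132–105–107–135 at 26 s.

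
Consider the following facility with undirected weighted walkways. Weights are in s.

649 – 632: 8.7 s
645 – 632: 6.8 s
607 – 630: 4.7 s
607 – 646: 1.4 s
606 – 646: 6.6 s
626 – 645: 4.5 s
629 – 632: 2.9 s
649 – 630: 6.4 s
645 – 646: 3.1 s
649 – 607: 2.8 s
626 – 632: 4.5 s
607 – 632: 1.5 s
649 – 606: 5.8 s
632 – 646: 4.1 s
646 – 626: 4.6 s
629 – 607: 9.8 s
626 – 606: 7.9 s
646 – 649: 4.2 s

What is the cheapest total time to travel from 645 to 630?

9.2 s

Shortest distances from 645:
645: 0
646: 3.1  (via 645)
626: 4.5  (via 645)
607: 4.5  (via 646)
632: 6  (via 607)
649: 7.3  (via 646)
629: 8.9  (via 632)
630: 9.2  (via 607)
Shortest route: 645 → 646 → 607 → 630 = 9.2 s.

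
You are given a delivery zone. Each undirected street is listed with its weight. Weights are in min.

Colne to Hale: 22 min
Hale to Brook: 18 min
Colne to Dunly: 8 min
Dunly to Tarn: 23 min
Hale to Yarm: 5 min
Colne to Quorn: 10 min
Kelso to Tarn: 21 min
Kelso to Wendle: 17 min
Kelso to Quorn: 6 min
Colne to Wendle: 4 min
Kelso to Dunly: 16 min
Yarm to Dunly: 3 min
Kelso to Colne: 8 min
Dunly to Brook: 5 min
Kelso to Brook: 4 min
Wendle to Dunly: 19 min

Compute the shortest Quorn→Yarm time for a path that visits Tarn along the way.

Shortest Quorn→Tarn: Quorn → Kelso → Tarn = 27
Shortest Tarn→Yarm: Tarn → Dunly → Yarm = 26
Total via Tarn: 27 + 26 = 53 min.

53 min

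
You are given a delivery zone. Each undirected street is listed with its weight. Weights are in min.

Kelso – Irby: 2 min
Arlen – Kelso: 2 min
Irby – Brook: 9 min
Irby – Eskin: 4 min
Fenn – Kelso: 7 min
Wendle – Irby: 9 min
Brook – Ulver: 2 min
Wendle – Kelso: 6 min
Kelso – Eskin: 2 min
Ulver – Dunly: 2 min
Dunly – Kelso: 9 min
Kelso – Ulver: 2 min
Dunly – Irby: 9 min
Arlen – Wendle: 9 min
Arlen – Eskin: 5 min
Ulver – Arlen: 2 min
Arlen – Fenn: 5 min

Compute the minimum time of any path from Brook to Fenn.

Compare a few routes:
Brook - Ulver - Kelso - Fenn: 2+2+7 = 11
Brook - Ulver - Arlen - Fenn: 2+2+5 = 9
Brook - Ulver - Kelso - Arlen - Fenn: 2+2+2+5 = 11
Cheapest is Brook - Ulver - Arlen - Fenn at 9 min.

9 min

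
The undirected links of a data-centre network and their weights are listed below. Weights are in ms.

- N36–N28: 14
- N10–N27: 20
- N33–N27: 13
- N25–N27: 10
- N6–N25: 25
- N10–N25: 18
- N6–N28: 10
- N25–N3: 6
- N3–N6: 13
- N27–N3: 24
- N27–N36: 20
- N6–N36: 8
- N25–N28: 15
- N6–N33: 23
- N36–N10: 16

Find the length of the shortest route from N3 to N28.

Shortest distances from N3:
N3: 0
N25: 6  (via N3)
N6: 13  (via N3)
N27: 16  (via N25)
N28: 21  (via N25)
Shortest route: N3–N25–N28 = 21 ms.

21 ms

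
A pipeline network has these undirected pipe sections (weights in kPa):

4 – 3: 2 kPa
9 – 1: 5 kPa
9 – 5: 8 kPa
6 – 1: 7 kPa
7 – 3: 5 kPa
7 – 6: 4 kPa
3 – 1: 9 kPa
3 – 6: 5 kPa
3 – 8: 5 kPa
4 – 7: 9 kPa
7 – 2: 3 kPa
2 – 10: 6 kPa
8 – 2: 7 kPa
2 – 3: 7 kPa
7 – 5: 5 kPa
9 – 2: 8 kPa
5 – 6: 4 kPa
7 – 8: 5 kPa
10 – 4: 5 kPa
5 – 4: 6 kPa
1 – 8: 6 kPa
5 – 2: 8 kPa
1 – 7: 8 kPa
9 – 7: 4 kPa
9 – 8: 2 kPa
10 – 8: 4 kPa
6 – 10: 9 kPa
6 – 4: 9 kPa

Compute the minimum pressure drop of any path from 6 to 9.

Shortest distances from 6:
6: 0
5: 4  (via 6)
7: 4  (via 6)
3: 5  (via 6)
1: 7  (via 6)
2: 7  (via 7)
4: 7  (via 3)
9: 8  (via 7)
Shortest route: 6–7–9 = 8 kPa.

8 kPa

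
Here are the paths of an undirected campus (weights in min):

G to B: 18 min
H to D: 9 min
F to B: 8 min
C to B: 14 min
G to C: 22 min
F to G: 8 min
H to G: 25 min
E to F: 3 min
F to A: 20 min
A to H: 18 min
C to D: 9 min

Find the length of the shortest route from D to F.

31 min

Settle nodes by increasing distance from D:
D: 0
C: 9  (via D)
H: 9  (via D)
B: 23  (via C)
A: 27  (via H)
F: 31  (via B)
Shortest route: D → C → B → F = 31 min.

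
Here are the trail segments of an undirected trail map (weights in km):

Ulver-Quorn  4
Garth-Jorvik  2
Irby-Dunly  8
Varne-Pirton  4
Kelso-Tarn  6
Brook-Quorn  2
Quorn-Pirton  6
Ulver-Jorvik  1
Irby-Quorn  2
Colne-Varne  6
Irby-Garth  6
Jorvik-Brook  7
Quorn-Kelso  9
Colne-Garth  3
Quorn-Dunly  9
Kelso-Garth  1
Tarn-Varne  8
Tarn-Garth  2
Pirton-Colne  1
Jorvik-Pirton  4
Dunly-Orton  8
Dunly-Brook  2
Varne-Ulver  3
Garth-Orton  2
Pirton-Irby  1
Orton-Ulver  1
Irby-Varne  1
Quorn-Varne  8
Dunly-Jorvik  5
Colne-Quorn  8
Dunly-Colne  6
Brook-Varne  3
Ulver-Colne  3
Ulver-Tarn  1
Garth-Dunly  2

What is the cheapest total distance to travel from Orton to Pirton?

Settle nodes by increasing distance from Orton:
Orton: 0
Ulver: 1  (via Orton)
Tarn: 2  (via Ulver)
Jorvik: 2  (via Ulver)
Garth: 2  (via Orton)
Kelso: 3  (via Garth)
Colne: 4  (via Ulver)
Dunly: 4  (via Garth)
Varne: 4  (via Ulver)
Irby: 5  (via Varne)
Pirton: 5  (via Colne)
Shortest route: Orton–Ulver–Colne–Pirton = 5 km.

5 km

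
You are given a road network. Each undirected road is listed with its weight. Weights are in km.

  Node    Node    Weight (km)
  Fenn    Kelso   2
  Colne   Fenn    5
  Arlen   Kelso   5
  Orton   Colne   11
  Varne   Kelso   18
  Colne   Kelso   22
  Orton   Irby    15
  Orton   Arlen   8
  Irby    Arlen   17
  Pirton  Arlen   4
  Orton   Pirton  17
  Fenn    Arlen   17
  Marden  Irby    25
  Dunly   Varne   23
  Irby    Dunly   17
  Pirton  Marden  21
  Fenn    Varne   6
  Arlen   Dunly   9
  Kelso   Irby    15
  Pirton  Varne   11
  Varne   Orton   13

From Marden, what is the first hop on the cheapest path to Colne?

Pirton

Candidate routes:
Marden–Pirton–Arlen–Orton–Colne: 21+4+8+11 = 44
Marden–Pirton–Varne–Fenn–Colne: 21+11+6+5 = 43
Marden–Pirton–Arlen–Kelso–Fenn–Colne: 21+4+5+2+5 = 37
The minimum is 37 km via Marden–Pirton–Arlen–Kelso–Fenn–Colne.
So from Marden the first move is to Pirton.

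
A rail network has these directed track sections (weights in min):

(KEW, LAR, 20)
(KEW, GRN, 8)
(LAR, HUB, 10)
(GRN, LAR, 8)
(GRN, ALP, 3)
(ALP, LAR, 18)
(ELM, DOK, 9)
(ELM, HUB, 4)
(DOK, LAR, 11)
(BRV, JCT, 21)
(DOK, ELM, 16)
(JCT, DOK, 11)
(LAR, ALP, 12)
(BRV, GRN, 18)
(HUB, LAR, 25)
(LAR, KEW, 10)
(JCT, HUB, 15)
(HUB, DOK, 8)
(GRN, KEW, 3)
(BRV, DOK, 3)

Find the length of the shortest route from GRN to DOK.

26 min

Compare a few routes:
GRN - ALP - LAR - HUB - DOK: 3+18+10+8 = 39
GRN - LAR - HUB - DOK: 8+10+8 = 26
Cheapest is GRN - LAR - HUB - DOK at 26 min.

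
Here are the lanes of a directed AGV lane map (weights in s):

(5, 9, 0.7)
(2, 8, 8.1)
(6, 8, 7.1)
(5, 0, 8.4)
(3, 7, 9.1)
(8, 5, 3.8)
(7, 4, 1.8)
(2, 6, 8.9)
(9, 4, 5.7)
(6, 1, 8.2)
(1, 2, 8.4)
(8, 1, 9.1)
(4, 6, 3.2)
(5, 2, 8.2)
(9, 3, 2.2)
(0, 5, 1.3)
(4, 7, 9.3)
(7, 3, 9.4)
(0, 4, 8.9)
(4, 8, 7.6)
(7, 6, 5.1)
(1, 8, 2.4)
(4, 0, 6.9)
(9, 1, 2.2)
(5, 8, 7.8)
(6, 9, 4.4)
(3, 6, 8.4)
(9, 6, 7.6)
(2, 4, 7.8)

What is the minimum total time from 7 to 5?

10 s

Compare a few routes:
7–4–0–5: 1.8+6.9+1.3 = 10
7–4–8–5: 1.8+7.6+3.8 = 13.2
The minimum is 10 s via 7–4–0–5.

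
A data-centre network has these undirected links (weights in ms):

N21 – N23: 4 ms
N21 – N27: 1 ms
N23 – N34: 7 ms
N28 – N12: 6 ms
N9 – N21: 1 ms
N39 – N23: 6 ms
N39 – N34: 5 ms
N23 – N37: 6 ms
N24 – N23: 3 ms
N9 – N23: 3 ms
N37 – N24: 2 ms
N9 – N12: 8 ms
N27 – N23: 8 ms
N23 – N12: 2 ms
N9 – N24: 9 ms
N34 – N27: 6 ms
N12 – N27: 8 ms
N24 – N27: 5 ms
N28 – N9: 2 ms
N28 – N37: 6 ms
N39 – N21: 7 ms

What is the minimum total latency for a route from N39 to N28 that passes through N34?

15 ms

Shortest N39→N34: N39 → N34 = 5
Shortest N34→N28: N34 → N27 → N21 → N9 → N28 = 10
Total via N34: 5 + 10 = 15 ms.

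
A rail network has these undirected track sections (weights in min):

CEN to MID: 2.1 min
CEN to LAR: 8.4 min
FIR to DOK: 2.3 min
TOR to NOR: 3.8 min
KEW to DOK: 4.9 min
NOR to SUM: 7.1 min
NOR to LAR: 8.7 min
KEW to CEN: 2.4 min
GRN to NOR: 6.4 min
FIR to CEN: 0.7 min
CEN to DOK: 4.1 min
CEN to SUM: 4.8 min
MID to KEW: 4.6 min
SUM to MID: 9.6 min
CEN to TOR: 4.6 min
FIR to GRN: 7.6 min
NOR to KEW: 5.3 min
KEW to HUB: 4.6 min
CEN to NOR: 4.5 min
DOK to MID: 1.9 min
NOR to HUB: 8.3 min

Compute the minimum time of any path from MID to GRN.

10.4 min

Candidate routes:
MID - DOK - FIR - GRN: 1.9+2.3+7.6 = 11.8
MID - CEN - FIR - GRN: 2.1+0.7+7.6 = 10.4
Cheapest is MID - CEN - FIR - GRN at 10.4 min.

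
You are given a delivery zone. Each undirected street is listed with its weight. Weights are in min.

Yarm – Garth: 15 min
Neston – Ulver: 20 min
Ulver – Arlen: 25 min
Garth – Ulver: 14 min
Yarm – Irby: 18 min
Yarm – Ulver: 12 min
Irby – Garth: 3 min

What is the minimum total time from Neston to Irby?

Candidate routes:
Neston–Ulver–Yarm–Irby: 20+12+18 = 50
Neston–Ulver–Garth–Yarm–Irby: 20+14+15+18 = 67
Neston–Ulver–Yarm–Garth–Irby: 20+12+15+3 = 50
Neston–Ulver–Garth–Irby: 20+14+3 = 37
Cheapest is Neston–Ulver–Garth–Irby at 37 min.

37 min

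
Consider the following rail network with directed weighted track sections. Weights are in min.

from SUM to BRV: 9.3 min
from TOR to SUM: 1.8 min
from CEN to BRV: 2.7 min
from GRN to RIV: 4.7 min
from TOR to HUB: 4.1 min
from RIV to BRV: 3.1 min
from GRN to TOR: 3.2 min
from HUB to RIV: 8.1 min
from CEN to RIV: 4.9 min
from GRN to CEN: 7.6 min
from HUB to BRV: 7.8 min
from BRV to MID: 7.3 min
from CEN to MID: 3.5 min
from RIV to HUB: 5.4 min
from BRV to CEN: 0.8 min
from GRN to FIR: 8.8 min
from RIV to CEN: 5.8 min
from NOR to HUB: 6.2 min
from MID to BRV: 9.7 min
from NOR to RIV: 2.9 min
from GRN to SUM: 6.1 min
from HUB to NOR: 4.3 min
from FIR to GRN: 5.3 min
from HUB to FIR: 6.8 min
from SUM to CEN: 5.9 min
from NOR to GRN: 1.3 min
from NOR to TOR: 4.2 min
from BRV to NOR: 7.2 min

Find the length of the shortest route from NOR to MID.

10.3 min

Enumerating some paths:
NOR–RIV–BRV–CEN–MID: 2.9+3.1+0.8+3.5 = 10.3
NOR–RIV–BRV–MID: 2.9+3.1+7.3 = 13.3
NOR–GRN–CEN–MID: 1.3+7.6+3.5 = 12.4
NOR–RIV–CEN–MID: 2.9+5.8+3.5 = 12.2
Cheapest is NOR–RIV–BRV–CEN–MID at 10.3 min.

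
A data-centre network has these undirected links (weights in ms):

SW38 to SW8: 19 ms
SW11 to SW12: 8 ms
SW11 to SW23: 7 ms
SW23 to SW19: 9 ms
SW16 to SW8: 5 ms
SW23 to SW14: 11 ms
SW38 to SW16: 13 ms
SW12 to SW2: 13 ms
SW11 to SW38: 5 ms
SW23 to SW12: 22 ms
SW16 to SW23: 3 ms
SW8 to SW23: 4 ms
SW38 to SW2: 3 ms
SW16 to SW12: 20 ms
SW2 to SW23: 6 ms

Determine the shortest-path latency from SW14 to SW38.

20 ms

Compare a few routes:
SW14 - SW23 - SW11 - SW38: 11+7+5 = 23
SW14 - SW23 - SW2 - SW38: 11+6+3 = 20
SW14 - SW23 - SW16 - SW38: 11+3+13 = 27
Cheapest is SW14 - SW23 - SW2 - SW38 at 20 ms.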